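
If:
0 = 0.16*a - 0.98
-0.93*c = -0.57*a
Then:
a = 6.12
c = 3.75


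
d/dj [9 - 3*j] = -3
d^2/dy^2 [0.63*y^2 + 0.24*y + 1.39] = 1.26000000000000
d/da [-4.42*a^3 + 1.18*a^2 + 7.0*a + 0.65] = -13.26*a^2 + 2.36*a + 7.0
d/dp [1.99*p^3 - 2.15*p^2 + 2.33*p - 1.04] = 5.97*p^2 - 4.3*p + 2.33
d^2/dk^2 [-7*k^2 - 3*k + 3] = -14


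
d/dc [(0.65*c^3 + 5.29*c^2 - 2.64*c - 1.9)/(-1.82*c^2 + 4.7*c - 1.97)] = (-1.183*c^4 + 6.11*c^3 + 16.2167*c^2 - 27.7586*c + 14.1308)/(3.3124*c^4 - 17.108*c^3 + 29.2608*c^2 - 18.518*c + 3.8809)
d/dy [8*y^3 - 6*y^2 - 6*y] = 24*y^2 - 12*y - 6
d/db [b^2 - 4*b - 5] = 2*b - 4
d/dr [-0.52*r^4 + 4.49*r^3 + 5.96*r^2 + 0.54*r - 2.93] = -2.08*r^3 + 13.47*r^2 + 11.92*r + 0.54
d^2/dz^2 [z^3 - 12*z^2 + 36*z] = 6*z - 24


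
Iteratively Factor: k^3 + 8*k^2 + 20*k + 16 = (k + 2)*(k^2 + 6*k + 8) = (k + 2)^2*(k + 4)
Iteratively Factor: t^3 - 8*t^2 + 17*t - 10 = (t - 2)*(t^2 - 6*t + 5) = (t - 2)*(t - 1)*(t - 5)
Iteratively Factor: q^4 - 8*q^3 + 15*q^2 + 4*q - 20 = (q + 1)*(q^3 - 9*q^2 + 24*q - 20) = (q - 2)*(q + 1)*(q^2 - 7*q + 10) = (q - 5)*(q - 2)*(q + 1)*(q - 2)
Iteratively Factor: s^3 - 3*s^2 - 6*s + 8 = (s - 1)*(s^2 - 2*s - 8) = (s - 1)*(s + 2)*(s - 4)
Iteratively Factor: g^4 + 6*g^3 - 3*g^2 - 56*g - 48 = (g + 1)*(g^3 + 5*g^2 - 8*g - 48) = (g - 3)*(g + 1)*(g^2 + 8*g + 16) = (g - 3)*(g + 1)*(g + 4)*(g + 4)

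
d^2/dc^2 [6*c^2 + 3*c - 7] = 12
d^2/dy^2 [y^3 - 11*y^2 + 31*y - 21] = 6*y - 22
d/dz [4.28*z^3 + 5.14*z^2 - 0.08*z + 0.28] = 12.84*z^2 + 10.28*z - 0.08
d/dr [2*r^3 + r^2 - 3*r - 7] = 6*r^2 + 2*r - 3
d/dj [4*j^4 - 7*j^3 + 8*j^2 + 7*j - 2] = 16*j^3 - 21*j^2 + 16*j + 7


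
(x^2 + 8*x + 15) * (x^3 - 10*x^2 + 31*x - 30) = x^5 - 2*x^4 - 34*x^3 + 68*x^2 + 225*x - 450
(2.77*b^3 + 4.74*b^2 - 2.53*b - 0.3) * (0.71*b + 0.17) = 1.9667*b^4 + 3.8363*b^3 - 0.9905*b^2 - 0.6431*b - 0.051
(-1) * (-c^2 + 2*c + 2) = c^2 - 2*c - 2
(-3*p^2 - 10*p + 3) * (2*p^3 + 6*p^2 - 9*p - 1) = -6*p^5 - 38*p^4 - 27*p^3 + 111*p^2 - 17*p - 3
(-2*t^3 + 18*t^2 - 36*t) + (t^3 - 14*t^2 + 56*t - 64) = -t^3 + 4*t^2 + 20*t - 64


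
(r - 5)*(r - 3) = r^2 - 8*r + 15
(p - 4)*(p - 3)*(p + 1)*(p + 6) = p^4 - 31*p^2 + 42*p + 72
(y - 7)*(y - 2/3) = y^2 - 23*y/3 + 14/3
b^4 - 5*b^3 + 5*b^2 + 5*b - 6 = (b - 3)*(b - 2)*(b - 1)*(b + 1)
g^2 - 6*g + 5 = (g - 5)*(g - 1)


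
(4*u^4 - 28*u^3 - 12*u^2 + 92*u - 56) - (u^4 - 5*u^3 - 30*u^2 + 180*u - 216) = 3*u^4 - 23*u^3 + 18*u^2 - 88*u + 160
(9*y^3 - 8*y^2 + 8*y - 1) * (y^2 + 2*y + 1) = 9*y^5 + 10*y^4 + y^3 + 7*y^2 + 6*y - 1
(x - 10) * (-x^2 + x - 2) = -x^3 + 11*x^2 - 12*x + 20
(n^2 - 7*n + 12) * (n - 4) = n^3 - 11*n^2 + 40*n - 48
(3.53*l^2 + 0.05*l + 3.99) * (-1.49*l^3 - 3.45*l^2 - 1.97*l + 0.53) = -5.2597*l^5 - 12.253*l^4 - 13.0717*l^3 - 11.9931*l^2 - 7.8338*l + 2.1147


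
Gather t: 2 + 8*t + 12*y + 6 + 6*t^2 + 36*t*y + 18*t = 6*t^2 + t*(36*y + 26) + 12*y + 8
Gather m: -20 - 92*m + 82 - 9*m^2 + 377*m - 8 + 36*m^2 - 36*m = 27*m^2 + 249*m + 54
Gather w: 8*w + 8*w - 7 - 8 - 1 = 16*w - 16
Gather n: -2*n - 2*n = -4*n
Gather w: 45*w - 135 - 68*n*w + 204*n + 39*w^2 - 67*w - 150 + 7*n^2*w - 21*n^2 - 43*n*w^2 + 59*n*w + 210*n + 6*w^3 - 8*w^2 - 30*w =-21*n^2 + 414*n + 6*w^3 + w^2*(31 - 43*n) + w*(7*n^2 - 9*n - 52) - 285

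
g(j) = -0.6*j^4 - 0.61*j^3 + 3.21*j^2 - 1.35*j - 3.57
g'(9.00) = -1841.40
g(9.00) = -4137.00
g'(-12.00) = 3805.29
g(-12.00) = -10912.65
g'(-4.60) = 164.00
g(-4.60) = -138.71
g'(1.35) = -1.92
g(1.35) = -3.04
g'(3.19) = -77.40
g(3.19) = -57.14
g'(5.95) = -533.49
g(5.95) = -778.46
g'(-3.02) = 28.68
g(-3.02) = -3.32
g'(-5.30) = 270.52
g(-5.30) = -288.86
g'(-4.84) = 196.82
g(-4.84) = -181.93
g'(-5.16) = 246.53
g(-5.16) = -252.68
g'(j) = -2.4*j^3 - 1.83*j^2 + 6.42*j - 1.35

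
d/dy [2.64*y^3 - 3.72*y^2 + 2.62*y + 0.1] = 7.92*y^2 - 7.44*y + 2.62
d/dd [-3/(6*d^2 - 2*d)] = 3*(6*d - 1)/(2*d^2*(3*d - 1)^2)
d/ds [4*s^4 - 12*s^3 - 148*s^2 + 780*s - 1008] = 16*s^3 - 36*s^2 - 296*s + 780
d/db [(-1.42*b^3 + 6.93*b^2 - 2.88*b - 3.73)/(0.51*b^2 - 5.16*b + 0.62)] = (-0.7242*b^4 + 14.6544*b^3 - 36.9312*b^2 + 12.3978*b - 21.0324)/(0.2601*b^4 - 5.2632*b^3 + 27.258*b^2 - 6.3984*b + 0.3844)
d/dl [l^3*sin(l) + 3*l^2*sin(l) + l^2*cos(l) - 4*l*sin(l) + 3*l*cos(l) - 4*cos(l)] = l^3*cos(l) + 2*l^2*sin(l) + 3*l^2*cos(l) + 3*l*sin(l) - 2*l*cos(l) + 3*cos(l)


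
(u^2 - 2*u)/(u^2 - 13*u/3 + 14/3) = 3*u/(3*u - 7)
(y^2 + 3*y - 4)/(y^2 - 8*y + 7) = (y + 4)/(y - 7)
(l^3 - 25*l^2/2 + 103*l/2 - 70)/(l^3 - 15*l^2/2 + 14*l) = (l - 5)/l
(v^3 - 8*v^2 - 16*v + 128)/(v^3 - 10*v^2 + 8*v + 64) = (v + 4)/(v + 2)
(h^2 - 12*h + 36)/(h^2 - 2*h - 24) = (h - 6)/(h + 4)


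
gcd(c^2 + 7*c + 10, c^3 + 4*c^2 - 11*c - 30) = c^2 + 7*c + 10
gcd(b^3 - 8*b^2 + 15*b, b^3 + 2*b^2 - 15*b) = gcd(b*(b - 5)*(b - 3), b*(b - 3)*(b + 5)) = b^2 - 3*b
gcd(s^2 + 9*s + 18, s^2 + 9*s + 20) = 1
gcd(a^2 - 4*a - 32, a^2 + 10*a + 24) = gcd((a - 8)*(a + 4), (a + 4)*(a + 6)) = a + 4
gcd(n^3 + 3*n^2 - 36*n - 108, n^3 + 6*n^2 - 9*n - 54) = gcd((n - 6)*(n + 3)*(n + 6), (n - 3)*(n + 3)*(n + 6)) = n^2 + 9*n + 18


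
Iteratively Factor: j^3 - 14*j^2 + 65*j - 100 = (j - 5)*(j^2 - 9*j + 20) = (j - 5)^2*(j - 4)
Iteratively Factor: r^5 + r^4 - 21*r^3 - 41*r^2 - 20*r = (r - 5)*(r^4 + 6*r^3 + 9*r^2 + 4*r) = (r - 5)*(r + 4)*(r^3 + 2*r^2 + r) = r*(r - 5)*(r + 4)*(r^2 + 2*r + 1) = r*(r - 5)*(r + 1)*(r + 4)*(r + 1)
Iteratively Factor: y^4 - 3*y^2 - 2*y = (y + 1)*(y^3 - y^2 - 2*y) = y*(y + 1)*(y^2 - y - 2) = y*(y + 1)^2*(y - 2)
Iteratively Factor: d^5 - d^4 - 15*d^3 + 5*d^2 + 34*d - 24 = (d - 4)*(d^4 + 3*d^3 - 3*d^2 - 7*d + 6) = (d - 4)*(d - 1)*(d^3 + 4*d^2 + d - 6) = (d - 4)*(d - 1)^2*(d^2 + 5*d + 6) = (d - 4)*(d - 1)^2*(d + 2)*(d + 3)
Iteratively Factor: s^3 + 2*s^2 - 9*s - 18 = (s + 2)*(s^2 - 9) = (s + 2)*(s + 3)*(s - 3)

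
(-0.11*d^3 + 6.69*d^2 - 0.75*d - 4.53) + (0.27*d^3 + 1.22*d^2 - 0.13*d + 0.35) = 0.16*d^3 + 7.91*d^2 - 0.88*d - 4.18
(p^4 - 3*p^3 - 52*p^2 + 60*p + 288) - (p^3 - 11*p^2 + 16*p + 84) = p^4 - 4*p^3 - 41*p^2 + 44*p + 204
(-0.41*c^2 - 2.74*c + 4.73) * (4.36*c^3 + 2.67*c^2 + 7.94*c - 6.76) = -1.7876*c^5 - 13.0411*c^4 + 10.0516*c^3 - 6.3549*c^2 + 56.0786*c - 31.9748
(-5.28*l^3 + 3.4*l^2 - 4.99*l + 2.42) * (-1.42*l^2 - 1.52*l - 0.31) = 7.4976*l^5 + 3.1976*l^4 + 3.5546*l^3 + 3.0944*l^2 - 2.1315*l - 0.7502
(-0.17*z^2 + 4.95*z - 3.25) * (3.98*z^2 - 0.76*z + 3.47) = -0.6766*z^4 + 19.8302*z^3 - 17.2869*z^2 + 19.6465*z - 11.2775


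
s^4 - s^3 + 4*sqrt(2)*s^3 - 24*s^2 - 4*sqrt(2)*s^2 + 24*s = s*(s - 1)*(s - 2*sqrt(2))*(s + 6*sqrt(2))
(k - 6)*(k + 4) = k^2 - 2*k - 24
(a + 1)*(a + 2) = a^2 + 3*a + 2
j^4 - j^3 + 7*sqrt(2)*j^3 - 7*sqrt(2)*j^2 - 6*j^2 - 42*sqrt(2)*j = j*(j - 3)*(j + 2)*(j + 7*sqrt(2))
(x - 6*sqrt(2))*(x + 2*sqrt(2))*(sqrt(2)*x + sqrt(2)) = sqrt(2)*x^3 - 8*x^2 + sqrt(2)*x^2 - 24*sqrt(2)*x - 8*x - 24*sqrt(2)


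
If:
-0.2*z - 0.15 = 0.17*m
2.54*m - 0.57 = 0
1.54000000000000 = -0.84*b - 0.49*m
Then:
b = -1.96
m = 0.22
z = -0.94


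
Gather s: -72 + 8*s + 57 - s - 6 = 7*s - 21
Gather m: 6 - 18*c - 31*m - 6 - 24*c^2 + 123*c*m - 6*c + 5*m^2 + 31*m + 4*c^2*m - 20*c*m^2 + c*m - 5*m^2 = -24*c^2 - 20*c*m^2 - 24*c + m*(4*c^2 + 124*c)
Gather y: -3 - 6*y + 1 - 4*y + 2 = -10*y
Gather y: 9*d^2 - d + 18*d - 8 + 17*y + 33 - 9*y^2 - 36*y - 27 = 9*d^2 + 17*d - 9*y^2 - 19*y - 2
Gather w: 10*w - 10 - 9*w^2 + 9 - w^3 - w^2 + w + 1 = -w^3 - 10*w^2 + 11*w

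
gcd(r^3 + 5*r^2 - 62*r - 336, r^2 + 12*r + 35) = r + 7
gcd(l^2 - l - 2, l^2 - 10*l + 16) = l - 2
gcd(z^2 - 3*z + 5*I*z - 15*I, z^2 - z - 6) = z - 3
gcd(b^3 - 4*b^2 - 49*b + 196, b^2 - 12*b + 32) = b - 4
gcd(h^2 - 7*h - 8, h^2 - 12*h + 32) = h - 8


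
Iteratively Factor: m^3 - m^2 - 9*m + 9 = (m - 1)*(m^2 - 9) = (m - 3)*(m - 1)*(m + 3)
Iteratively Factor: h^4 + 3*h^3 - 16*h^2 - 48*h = (h)*(h^3 + 3*h^2 - 16*h - 48) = h*(h - 4)*(h^2 + 7*h + 12) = h*(h - 4)*(h + 3)*(h + 4)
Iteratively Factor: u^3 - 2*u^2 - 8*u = (u + 2)*(u^2 - 4*u) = (u - 4)*(u + 2)*(u)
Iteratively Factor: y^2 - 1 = (y - 1)*(y + 1)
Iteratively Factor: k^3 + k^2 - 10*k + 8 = (k - 2)*(k^2 + 3*k - 4) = (k - 2)*(k - 1)*(k + 4)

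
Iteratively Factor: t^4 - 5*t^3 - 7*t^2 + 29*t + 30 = (t + 2)*(t^3 - 7*t^2 + 7*t + 15) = (t - 3)*(t + 2)*(t^2 - 4*t - 5) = (t - 5)*(t - 3)*(t + 2)*(t + 1)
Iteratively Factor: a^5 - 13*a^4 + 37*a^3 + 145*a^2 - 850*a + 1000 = (a - 5)*(a^4 - 8*a^3 - 3*a^2 + 130*a - 200) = (a - 5)^2*(a^3 - 3*a^2 - 18*a + 40) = (a - 5)^2*(a + 4)*(a^2 - 7*a + 10) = (a - 5)^2*(a - 2)*(a + 4)*(a - 5)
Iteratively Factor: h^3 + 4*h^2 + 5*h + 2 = (h + 2)*(h^2 + 2*h + 1) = (h + 1)*(h + 2)*(h + 1)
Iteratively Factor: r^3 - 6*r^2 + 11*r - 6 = (r - 3)*(r^2 - 3*r + 2) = (r - 3)*(r - 2)*(r - 1)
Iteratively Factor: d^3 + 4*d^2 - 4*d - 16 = (d + 4)*(d^2 - 4) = (d + 2)*(d + 4)*(d - 2)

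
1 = 1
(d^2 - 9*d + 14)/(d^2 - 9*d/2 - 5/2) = 2*(-d^2 + 9*d - 14)/(-2*d^2 + 9*d + 5)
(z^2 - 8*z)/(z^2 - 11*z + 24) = z/(z - 3)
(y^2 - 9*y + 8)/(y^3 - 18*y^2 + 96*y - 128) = (y - 1)/(y^2 - 10*y + 16)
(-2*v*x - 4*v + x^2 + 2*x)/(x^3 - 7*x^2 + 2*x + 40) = (-2*v + x)/(x^2 - 9*x + 20)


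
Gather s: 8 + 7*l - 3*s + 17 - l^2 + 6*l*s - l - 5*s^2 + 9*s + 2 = -l^2 + 6*l - 5*s^2 + s*(6*l + 6) + 27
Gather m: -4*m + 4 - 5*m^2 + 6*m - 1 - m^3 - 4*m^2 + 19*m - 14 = -m^3 - 9*m^2 + 21*m - 11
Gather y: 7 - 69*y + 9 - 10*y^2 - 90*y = -10*y^2 - 159*y + 16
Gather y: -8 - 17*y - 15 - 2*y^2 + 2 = -2*y^2 - 17*y - 21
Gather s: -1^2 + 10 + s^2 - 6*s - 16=s^2 - 6*s - 7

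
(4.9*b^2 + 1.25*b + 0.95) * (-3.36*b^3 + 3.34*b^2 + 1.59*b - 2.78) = -16.464*b^5 + 12.166*b^4 + 8.774*b^3 - 8.4615*b^2 - 1.9645*b - 2.641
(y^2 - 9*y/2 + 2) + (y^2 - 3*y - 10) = 2*y^2 - 15*y/2 - 8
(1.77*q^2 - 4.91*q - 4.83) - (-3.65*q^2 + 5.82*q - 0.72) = 5.42*q^2 - 10.73*q - 4.11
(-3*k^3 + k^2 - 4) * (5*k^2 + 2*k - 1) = -15*k^5 - k^4 + 5*k^3 - 21*k^2 - 8*k + 4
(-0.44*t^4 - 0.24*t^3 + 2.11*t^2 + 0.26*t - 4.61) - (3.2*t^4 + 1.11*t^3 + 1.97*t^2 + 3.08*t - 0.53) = -3.64*t^4 - 1.35*t^3 + 0.14*t^2 - 2.82*t - 4.08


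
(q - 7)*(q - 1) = q^2 - 8*q + 7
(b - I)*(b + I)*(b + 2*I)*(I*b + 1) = I*b^4 - b^3 + 3*I*b^2 - b + 2*I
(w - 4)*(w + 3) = w^2 - w - 12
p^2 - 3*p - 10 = (p - 5)*(p + 2)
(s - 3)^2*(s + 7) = s^3 + s^2 - 33*s + 63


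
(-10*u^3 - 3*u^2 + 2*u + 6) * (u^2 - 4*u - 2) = -10*u^5 + 37*u^4 + 34*u^3 + 4*u^2 - 28*u - 12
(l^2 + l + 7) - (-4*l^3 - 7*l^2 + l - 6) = 4*l^3 + 8*l^2 + 13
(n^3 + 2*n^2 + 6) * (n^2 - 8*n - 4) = n^5 - 6*n^4 - 20*n^3 - 2*n^2 - 48*n - 24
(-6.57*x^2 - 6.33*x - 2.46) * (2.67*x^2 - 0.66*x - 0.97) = -17.5419*x^4 - 12.5649*x^3 + 3.9825*x^2 + 7.7637*x + 2.3862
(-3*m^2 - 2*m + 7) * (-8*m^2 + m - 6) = 24*m^4 + 13*m^3 - 40*m^2 + 19*m - 42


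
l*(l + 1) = l^2 + l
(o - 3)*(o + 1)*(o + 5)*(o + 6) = o^4 + 9*o^3 + 5*o^2 - 93*o - 90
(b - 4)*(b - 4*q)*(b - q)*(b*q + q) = b^4*q - 5*b^3*q^2 - 3*b^3*q + 4*b^2*q^3 + 15*b^2*q^2 - 4*b^2*q - 12*b*q^3 + 20*b*q^2 - 16*q^3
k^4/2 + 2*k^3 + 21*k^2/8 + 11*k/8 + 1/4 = (k/2 + 1/4)*(k + 1/2)*(k + 1)*(k + 2)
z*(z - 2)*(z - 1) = z^3 - 3*z^2 + 2*z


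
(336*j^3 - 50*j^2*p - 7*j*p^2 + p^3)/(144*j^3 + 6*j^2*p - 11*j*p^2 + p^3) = (7*j + p)/(3*j + p)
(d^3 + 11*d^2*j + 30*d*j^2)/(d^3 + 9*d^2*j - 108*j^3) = d*(d + 5*j)/(d^2 + 3*d*j - 18*j^2)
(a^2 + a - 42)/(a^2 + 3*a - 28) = (a - 6)/(a - 4)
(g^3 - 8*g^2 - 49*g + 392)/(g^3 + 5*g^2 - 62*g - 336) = (g - 7)/(g + 6)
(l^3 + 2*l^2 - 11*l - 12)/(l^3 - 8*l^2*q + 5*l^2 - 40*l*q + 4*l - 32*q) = (3 - l)/(-l + 8*q)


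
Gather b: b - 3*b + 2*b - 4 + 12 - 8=0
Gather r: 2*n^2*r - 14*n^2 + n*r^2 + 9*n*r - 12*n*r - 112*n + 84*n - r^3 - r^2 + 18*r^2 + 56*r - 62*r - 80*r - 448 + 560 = -14*n^2 - 28*n - r^3 + r^2*(n + 17) + r*(2*n^2 - 3*n - 86) + 112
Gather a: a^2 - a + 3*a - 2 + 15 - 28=a^2 + 2*a - 15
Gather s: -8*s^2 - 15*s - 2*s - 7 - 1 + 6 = -8*s^2 - 17*s - 2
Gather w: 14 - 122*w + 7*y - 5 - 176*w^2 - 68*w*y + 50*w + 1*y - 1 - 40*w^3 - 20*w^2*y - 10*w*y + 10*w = -40*w^3 + w^2*(-20*y - 176) + w*(-78*y - 62) + 8*y + 8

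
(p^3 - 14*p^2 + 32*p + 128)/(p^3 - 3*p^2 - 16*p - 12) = (p^2 - 16*p + 64)/(p^2 - 5*p - 6)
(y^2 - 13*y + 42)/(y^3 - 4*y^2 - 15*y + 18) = (y - 7)/(y^2 + 2*y - 3)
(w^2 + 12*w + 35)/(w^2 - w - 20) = (w^2 + 12*w + 35)/(w^2 - w - 20)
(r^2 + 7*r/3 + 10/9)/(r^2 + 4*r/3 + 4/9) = (3*r + 5)/(3*r + 2)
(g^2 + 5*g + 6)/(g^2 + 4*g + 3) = (g + 2)/(g + 1)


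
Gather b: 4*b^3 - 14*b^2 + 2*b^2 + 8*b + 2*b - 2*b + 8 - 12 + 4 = 4*b^3 - 12*b^2 + 8*b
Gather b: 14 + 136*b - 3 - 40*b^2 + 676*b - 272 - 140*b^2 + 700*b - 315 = -180*b^2 + 1512*b - 576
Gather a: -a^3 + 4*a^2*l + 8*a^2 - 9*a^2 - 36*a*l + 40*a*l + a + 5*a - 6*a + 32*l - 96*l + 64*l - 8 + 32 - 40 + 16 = -a^3 + a^2*(4*l - 1) + 4*a*l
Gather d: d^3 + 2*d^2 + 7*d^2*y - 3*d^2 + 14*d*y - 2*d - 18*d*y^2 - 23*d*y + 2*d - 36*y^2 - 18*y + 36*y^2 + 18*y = d^3 + d^2*(7*y - 1) + d*(-18*y^2 - 9*y)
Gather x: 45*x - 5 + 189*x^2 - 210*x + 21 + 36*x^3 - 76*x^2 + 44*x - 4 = 36*x^3 + 113*x^2 - 121*x + 12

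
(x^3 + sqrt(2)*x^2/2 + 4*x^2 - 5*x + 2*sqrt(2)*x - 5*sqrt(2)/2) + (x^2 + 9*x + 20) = x^3 + sqrt(2)*x^2/2 + 5*x^2 + 2*sqrt(2)*x + 4*x - 5*sqrt(2)/2 + 20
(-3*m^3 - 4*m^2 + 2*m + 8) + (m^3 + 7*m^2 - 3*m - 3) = -2*m^3 + 3*m^2 - m + 5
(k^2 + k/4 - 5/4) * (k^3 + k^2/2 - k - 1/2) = k^5 + 3*k^4/4 - 17*k^3/8 - 11*k^2/8 + 9*k/8 + 5/8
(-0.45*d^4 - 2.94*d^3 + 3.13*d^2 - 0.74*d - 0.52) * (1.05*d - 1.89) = -0.4725*d^5 - 2.2365*d^4 + 8.8431*d^3 - 6.6927*d^2 + 0.8526*d + 0.9828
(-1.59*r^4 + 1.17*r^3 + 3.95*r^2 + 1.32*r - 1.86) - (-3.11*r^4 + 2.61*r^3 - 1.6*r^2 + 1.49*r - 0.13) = 1.52*r^4 - 1.44*r^3 + 5.55*r^2 - 0.17*r - 1.73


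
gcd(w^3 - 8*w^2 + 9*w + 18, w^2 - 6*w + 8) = 1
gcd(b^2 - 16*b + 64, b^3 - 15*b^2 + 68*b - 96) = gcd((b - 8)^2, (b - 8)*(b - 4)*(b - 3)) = b - 8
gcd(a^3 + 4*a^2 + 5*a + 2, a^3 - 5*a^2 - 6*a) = a + 1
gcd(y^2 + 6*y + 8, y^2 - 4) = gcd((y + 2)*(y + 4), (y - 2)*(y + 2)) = y + 2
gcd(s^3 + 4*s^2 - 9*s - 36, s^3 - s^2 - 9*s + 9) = s^2 - 9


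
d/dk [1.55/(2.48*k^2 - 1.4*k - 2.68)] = (2.17 - 7.688*k)/(-2.48*k^2 + 1.4*k + 2.68)^2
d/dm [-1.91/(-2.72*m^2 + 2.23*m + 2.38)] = (4.2593 - 10.3904*m)/(-2.72*m^2 + 2.23*m + 2.38)^2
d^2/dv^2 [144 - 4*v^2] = -8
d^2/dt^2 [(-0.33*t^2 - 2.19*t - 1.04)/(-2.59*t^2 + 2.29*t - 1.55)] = (33.296004*t^3 + 33.909834*t^2 - 89.760594*t + 19.690028)/(17.373979*t^6 - 46.084647*t^5 + 71.939322*t^4 - 67.168219*t^3 + 43.05249*t^2 - 16.505175*t + 3.723875)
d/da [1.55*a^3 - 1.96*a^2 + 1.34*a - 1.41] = 4.65*a^2 - 3.92*a + 1.34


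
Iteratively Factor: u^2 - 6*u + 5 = (u - 1)*(u - 5)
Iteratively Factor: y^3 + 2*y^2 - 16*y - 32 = (y - 4)*(y^2 + 6*y + 8) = (y - 4)*(y + 2)*(y + 4)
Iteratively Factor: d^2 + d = (d + 1)*(d)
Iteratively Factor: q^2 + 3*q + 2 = (q + 1)*(q + 2)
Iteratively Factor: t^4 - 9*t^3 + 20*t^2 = (t)*(t^3 - 9*t^2 + 20*t) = t*(t - 5)*(t^2 - 4*t) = t^2*(t - 5)*(t - 4)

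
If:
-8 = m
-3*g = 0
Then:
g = 0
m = -8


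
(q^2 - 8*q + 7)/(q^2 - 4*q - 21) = (q - 1)/(q + 3)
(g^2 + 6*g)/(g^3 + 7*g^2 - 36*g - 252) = g/(g^2 + g - 42)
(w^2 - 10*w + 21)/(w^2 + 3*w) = (w^2 - 10*w + 21)/(w*(w + 3))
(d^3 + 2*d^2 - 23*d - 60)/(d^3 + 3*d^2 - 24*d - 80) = (d + 3)/(d + 4)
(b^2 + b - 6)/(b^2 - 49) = (b^2 + b - 6)/(b^2 - 49)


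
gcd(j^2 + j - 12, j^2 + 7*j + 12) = j + 4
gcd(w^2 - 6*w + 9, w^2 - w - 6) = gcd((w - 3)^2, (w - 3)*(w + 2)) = w - 3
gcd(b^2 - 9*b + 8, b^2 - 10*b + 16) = b - 8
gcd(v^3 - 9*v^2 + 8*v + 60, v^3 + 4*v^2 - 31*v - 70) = v^2 - 3*v - 10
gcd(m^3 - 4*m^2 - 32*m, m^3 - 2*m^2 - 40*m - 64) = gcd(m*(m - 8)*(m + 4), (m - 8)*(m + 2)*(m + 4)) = m^2 - 4*m - 32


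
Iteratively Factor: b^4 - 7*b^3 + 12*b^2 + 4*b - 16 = (b - 4)*(b^3 - 3*b^2 + 4) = (b - 4)*(b - 2)*(b^2 - b - 2) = (b - 4)*(b - 2)*(b + 1)*(b - 2)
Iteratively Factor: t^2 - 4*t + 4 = (t - 2)*(t - 2)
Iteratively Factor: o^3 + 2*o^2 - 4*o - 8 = (o + 2)*(o^2 - 4) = (o + 2)^2*(o - 2)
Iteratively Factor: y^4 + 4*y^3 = (y)*(y^3 + 4*y^2) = y^2*(y^2 + 4*y) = y^2*(y + 4)*(y)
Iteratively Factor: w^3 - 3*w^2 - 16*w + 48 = (w - 3)*(w^2 - 16) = (w - 3)*(w + 4)*(w - 4)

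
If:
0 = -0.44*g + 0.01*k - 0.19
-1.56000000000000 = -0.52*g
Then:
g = 3.00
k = 151.00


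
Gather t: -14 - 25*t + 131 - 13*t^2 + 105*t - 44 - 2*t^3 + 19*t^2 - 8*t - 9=-2*t^3 + 6*t^2 + 72*t + 64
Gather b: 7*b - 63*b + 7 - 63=-56*b - 56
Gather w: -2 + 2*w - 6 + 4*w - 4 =6*w - 12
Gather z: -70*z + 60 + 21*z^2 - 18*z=21*z^2 - 88*z + 60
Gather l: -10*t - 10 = -10*t - 10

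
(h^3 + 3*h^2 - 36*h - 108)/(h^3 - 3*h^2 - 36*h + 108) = (h + 3)/(h - 3)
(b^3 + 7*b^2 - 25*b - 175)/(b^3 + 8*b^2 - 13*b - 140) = (b - 5)/(b - 4)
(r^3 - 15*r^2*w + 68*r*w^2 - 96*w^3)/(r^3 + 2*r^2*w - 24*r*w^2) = (r^2 - 11*r*w + 24*w^2)/(r*(r + 6*w))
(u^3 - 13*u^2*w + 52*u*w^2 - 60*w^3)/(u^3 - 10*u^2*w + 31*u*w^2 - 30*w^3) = (u - 6*w)/(u - 3*w)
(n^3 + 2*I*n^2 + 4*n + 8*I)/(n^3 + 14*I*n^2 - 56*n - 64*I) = (n^2 + 4)/(n^2 + 12*I*n - 32)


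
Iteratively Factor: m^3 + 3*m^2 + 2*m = (m + 1)*(m^2 + 2*m) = m*(m + 1)*(m + 2)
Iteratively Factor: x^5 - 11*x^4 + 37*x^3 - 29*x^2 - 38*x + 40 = (x - 2)*(x^4 - 9*x^3 + 19*x^2 + 9*x - 20) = (x - 2)*(x - 1)*(x^3 - 8*x^2 + 11*x + 20) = (x - 2)*(x - 1)*(x + 1)*(x^2 - 9*x + 20) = (x - 5)*(x - 2)*(x - 1)*(x + 1)*(x - 4)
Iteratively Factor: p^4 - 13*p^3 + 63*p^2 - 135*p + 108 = (p - 3)*(p^3 - 10*p^2 + 33*p - 36) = (p - 3)^2*(p^2 - 7*p + 12) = (p - 4)*(p - 3)^2*(p - 3)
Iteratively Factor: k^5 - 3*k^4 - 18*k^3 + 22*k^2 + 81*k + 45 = (k + 1)*(k^4 - 4*k^3 - 14*k^2 + 36*k + 45) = (k - 3)*(k + 1)*(k^3 - k^2 - 17*k - 15) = (k - 3)*(k + 1)^2*(k^2 - 2*k - 15) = (k - 3)*(k + 1)^2*(k + 3)*(k - 5)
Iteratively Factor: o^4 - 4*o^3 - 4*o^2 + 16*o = (o)*(o^3 - 4*o^2 - 4*o + 16) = o*(o - 2)*(o^2 - 2*o - 8) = o*(o - 2)*(o + 2)*(o - 4)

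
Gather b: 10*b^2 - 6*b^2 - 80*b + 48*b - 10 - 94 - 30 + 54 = 4*b^2 - 32*b - 80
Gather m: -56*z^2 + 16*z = -56*z^2 + 16*z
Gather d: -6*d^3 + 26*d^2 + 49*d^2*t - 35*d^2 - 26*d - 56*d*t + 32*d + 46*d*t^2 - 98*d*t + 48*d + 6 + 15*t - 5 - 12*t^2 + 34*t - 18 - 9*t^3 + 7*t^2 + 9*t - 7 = -6*d^3 + d^2*(49*t - 9) + d*(46*t^2 - 154*t + 54) - 9*t^3 - 5*t^2 + 58*t - 24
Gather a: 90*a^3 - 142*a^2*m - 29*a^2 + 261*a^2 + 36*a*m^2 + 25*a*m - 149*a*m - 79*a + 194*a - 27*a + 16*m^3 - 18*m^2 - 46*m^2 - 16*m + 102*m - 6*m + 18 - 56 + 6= 90*a^3 + a^2*(232 - 142*m) + a*(36*m^2 - 124*m + 88) + 16*m^3 - 64*m^2 + 80*m - 32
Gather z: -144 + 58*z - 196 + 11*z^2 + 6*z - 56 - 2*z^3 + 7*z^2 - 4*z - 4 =-2*z^3 + 18*z^2 + 60*z - 400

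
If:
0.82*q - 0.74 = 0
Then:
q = 0.90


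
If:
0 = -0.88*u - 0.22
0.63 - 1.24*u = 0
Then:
No Solution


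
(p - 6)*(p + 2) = p^2 - 4*p - 12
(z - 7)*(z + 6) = z^2 - z - 42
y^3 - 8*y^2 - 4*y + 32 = (y - 8)*(y - 2)*(y + 2)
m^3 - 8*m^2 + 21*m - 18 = (m - 3)^2*(m - 2)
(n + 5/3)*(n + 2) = n^2 + 11*n/3 + 10/3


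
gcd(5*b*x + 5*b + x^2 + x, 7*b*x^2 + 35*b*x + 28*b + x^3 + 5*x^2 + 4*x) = x + 1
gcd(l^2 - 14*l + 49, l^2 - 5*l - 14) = l - 7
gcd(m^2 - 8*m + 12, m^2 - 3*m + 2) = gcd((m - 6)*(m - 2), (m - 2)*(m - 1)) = m - 2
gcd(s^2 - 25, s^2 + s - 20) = s + 5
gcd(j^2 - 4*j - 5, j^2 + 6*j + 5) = j + 1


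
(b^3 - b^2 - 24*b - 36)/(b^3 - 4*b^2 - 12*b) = (b + 3)/b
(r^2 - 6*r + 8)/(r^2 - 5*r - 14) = (-r^2 + 6*r - 8)/(-r^2 + 5*r + 14)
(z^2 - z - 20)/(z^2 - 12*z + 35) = (z + 4)/(z - 7)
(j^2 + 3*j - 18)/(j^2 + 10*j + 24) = (j - 3)/(j + 4)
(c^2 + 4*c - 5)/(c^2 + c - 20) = (c - 1)/(c - 4)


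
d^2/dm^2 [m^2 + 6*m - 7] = 2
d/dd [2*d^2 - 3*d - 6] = 4*d - 3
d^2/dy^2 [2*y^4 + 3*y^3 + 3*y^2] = 24*y^2 + 18*y + 6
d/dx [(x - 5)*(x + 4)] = 2*x - 1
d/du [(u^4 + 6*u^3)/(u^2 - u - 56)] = u^2*(-u*(u + 6)*(2*u - 1) + 2*(-2*u - 9)*(-u^2 + u + 56))/(-u^2 + u + 56)^2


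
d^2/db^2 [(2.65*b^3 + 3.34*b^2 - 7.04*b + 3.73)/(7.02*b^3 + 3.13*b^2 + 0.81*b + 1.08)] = (4.54747350886464e-13*b^7 + 212.738292*b^6 - 2172.014676*b^5 + 922.621752*b^4 + 867.555902*b^3 + 933.17145*b^2 + 48.397662*b - 0.214541999999996)/(345.948408*b^9 + 462.742956*b^8 + 326.074086*b^7 + 297.119629*b^6 + 180.006381*b^5 + 74.749311*b^4 + 41.524569*b^3 + 13.07826*b^2 + 2.834352*b + 1.259712)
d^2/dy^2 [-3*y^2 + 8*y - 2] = -6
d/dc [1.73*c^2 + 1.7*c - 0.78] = 3.46*c + 1.7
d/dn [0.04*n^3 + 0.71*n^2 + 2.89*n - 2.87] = 0.12*n^2 + 1.42*n + 2.89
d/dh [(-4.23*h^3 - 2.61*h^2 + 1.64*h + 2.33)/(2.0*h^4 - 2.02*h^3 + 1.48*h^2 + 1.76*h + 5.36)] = (8.46*h^6 + 10.44*h^5 - 21.3726*h^4 - 26.904*h^3 - 60.9194*h^2 - 34.876*h + 4.6896)/(4.0*h^8 - 8.08*h^7 + 10.0004*h^6 + 1.0608*h^5 + 16.52*h^4 - 16.4448*h^3 + 18.9632*h^2 + 18.8672*h + 28.7296)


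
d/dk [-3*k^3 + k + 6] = 1 - 9*k^2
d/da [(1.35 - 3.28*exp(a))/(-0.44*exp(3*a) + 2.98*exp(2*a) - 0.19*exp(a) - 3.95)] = (-2.8864*exp(3*a) + 11.5564*exp(2*a) - 8.046*exp(a) + 13.2125)*exp(a)/(0.1936*exp(6*a) - 2.6224*exp(5*a) + 9.0476*exp(4*a) + 2.3436*exp(3*a) - 23.5059*exp(2*a) + 1.501*exp(a) + 15.6025)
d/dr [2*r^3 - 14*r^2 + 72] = 2*r*(3*r - 14)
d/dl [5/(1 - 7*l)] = 35/(7*l - 1)^2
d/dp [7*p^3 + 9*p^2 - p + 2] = 21*p^2 + 18*p - 1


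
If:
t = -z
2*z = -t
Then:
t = 0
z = 0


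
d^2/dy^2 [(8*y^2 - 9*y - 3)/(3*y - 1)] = -92/(27*y^3 - 27*y^2 + 9*y - 1)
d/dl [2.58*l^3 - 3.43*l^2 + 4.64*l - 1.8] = 7.74*l^2 - 6.86*l + 4.64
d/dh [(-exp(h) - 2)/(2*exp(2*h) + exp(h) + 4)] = ((exp(h) + 2)*(4*exp(h) + 1) - 2*exp(2*h) - exp(h) - 4)*exp(h)/(2*exp(2*h) + exp(h) + 4)^2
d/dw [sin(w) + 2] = cos(w)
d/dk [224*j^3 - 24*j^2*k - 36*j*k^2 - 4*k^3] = -24*j^2 - 72*j*k - 12*k^2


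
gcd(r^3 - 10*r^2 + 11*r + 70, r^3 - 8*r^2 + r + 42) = r^2 - 5*r - 14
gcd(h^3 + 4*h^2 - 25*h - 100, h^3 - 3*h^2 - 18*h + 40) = h^2 - h - 20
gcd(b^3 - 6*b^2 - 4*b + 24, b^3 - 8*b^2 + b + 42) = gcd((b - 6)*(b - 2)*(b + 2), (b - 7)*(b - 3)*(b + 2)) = b + 2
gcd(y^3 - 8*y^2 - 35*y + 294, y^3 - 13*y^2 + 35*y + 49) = y^2 - 14*y + 49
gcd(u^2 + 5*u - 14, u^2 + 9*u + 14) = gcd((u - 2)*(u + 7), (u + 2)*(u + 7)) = u + 7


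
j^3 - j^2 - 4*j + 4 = (j - 2)*(j - 1)*(j + 2)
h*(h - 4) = h^2 - 4*h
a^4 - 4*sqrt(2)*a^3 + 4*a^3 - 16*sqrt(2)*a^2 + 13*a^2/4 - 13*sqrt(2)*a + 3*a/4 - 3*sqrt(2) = (a + 1/2)^2*(a + 3)*(a - 4*sqrt(2))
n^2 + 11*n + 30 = (n + 5)*(n + 6)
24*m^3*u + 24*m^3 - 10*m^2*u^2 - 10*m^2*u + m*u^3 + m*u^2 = (-6*m + u)*(-4*m + u)*(m*u + m)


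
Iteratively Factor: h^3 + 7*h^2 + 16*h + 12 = (h + 2)*(h^2 + 5*h + 6) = (h + 2)*(h + 3)*(h + 2)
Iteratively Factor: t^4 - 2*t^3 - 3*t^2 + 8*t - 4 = (t - 1)*(t^3 - t^2 - 4*t + 4) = (t - 1)*(t + 2)*(t^2 - 3*t + 2) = (t - 2)*(t - 1)*(t + 2)*(t - 1)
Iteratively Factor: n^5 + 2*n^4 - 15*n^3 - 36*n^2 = (n - 4)*(n^4 + 6*n^3 + 9*n^2) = (n - 4)*(n + 3)*(n^3 + 3*n^2) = n*(n - 4)*(n + 3)*(n^2 + 3*n) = n*(n - 4)*(n + 3)^2*(n)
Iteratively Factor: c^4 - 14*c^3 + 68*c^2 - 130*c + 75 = (c - 5)*(c^3 - 9*c^2 + 23*c - 15) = (c - 5)^2*(c^2 - 4*c + 3) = (c - 5)^2*(c - 1)*(c - 3)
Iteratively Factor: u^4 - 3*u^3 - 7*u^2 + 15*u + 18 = (u - 3)*(u^3 - 7*u - 6) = (u - 3)*(u + 2)*(u^2 - 2*u - 3) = (u - 3)*(u + 1)*(u + 2)*(u - 3)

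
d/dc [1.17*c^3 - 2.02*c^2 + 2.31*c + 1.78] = 3.51*c^2 - 4.04*c + 2.31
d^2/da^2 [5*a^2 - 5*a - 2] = 10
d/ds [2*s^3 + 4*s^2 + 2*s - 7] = 6*s^2 + 8*s + 2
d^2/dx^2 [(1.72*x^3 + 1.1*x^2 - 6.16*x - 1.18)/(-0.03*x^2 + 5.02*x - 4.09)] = (-1.73472347597681e-18*x^5 - 86.58752*x^3 + 212.704368*x^2 - 178.235232*x + 275.333328)/(2.7e-5*x^6 - 0.013554*x^5 + 2.279079*x^4 - 130.201732*x^3 + 310.714437*x^2 - 251.925186*x + 68.417929)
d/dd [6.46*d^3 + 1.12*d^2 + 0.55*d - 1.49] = 19.38*d^2 + 2.24*d + 0.55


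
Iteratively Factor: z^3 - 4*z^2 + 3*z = (z - 1)*(z^2 - 3*z) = (z - 3)*(z - 1)*(z)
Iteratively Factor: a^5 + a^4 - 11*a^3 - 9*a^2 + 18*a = (a + 3)*(a^4 - 2*a^3 - 5*a^2 + 6*a) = (a - 3)*(a + 3)*(a^3 + a^2 - 2*a) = (a - 3)*(a - 1)*(a + 3)*(a^2 + 2*a) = a*(a - 3)*(a - 1)*(a + 3)*(a + 2)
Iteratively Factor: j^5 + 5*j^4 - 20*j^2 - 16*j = (j + 2)*(j^4 + 3*j^3 - 6*j^2 - 8*j) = (j + 2)*(j + 4)*(j^3 - j^2 - 2*j) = (j + 1)*(j + 2)*(j + 4)*(j^2 - 2*j) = (j - 2)*(j + 1)*(j + 2)*(j + 4)*(j)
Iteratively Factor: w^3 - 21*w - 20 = (w + 4)*(w^2 - 4*w - 5) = (w - 5)*(w + 4)*(w + 1)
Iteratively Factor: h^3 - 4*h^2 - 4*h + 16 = (h - 2)*(h^2 - 2*h - 8) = (h - 4)*(h - 2)*(h + 2)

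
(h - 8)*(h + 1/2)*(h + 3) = h^3 - 9*h^2/2 - 53*h/2 - 12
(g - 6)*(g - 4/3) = g^2 - 22*g/3 + 8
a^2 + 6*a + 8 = (a + 2)*(a + 4)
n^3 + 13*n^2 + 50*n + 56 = (n + 2)*(n + 4)*(n + 7)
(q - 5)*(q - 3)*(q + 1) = q^3 - 7*q^2 + 7*q + 15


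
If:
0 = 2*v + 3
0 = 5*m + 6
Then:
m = -6/5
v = -3/2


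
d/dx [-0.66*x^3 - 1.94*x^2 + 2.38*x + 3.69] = -1.98*x^2 - 3.88*x + 2.38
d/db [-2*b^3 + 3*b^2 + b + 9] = -6*b^2 + 6*b + 1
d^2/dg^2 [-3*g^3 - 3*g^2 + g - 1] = -18*g - 6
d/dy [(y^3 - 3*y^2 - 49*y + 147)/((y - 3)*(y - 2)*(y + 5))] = 3*(y^2 + 26*y + 49)/(y^4 + 6*y^3 - 11*y^2 - 60*y + 100)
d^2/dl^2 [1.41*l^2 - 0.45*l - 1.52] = 2.82000000000000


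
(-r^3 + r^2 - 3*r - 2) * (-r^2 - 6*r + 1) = r^5 + 5*r^4 - 4*r^3 + 21*r^2 + 9*r - 2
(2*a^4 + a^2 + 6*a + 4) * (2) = 4*a^4 + 2*a^2 + 12*a + 8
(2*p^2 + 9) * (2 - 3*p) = -6*p^3 + 4*p^2 - 27*p + 18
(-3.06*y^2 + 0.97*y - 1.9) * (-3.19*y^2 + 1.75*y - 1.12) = 9.7614*y^4 - 8.4493*y^3 + 11.1857*y^2 - 4.4114*y + 2.128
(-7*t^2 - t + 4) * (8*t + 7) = -56*t^3 - 57*t^2 + 25*t + 28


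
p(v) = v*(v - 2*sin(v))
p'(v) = v*(1 - 2*cos(v)) + v - 2*sin(v) = -2*v*cos(v) + 2*v - 2*sin(v)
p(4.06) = 22.94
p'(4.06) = 14.64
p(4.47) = 28.66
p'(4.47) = 13.03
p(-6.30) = 39.48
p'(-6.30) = 0.03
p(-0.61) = -0.33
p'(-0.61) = 0.93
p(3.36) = 12.75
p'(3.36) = 13.71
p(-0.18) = -0.03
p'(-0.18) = 0.35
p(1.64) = -0.58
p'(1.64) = 1.51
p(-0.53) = -0.25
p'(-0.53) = 0.87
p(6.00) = 39.35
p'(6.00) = 1.04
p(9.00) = 73.58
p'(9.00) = 33.58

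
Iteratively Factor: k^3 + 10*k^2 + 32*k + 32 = (k + 4)*(k^2 + 6*k + 8) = (k + 2)*(k + 4)*(k + 4)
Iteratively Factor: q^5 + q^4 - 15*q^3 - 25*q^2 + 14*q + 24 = (q + 3)*(q^4 - 2*q^3 - 9*q^2 + 2*q + 8) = (q + 2)*(q + 3)*(q^3 - 4*q^2 - q + 4) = (q - 1)*(q + 2)*(q + 3)*(q^2 - 3*q - 4) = (q - 1)*(q + 1)*(q + 2)*(q + 3)*(q - 4)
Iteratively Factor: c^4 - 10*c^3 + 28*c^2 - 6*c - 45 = (c - 5)*(c^3 - 5*c^2 + 3*c + 9) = (c - 5)*(c - 3)*(c^2 - 2*c - 3) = (c - 5)*(c - 3)*(c + 1)*(c - 3)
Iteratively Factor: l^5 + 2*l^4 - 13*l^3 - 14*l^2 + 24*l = (l + 2)*(l^4 - 13*l^2 + 12*l) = (l - 1)*(l + 2)*(l^3 + l^2 - 12*l) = (l - 3)*(l - 1)*(l + 2)*(l^2 + 4*l) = l*(l - 3)*(l - 1)*(l + 2)*(l + 4)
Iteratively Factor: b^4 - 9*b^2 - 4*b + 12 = (b - 1)*(b^3 + b^2 - 8*b - 12) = (b - 1)*(b + 2)*(b^2 - b - 6) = (b - 1)*(b + 2)^2*(b - 3)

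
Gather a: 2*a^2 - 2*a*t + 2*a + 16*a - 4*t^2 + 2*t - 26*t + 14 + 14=2*a^2 + a*(18 - 2*t) - 4*t^2 - 24*t + 28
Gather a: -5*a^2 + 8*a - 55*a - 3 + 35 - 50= -5*a^2 - 47*a - 18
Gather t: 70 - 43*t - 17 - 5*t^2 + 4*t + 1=-5*t^2 - 39*t + 54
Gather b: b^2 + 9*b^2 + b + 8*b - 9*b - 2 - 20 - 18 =10*b^2 - 40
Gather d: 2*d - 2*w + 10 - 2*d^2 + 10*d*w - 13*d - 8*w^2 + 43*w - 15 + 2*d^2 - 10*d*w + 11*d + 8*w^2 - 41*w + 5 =0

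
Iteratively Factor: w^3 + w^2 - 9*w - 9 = (w - 3)*(w^2 + 4*w + 3) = (w - 3)*(w + 1)*(w + 3)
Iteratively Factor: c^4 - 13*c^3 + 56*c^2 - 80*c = (c)*(c^3 - 13*c^2 + 56*c - 80) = c*(c - 4)*(c^2 - 9*c + 20) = c*(c - 4)^2*(c - 5)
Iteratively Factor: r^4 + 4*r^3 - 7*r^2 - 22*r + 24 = (r + 3)*(r^3 + r^2 - 10*r + 8) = (r - 1)*(r + 3)*(r^2 + 2*r - 8) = (r - 2)*(r - 1)*(r + 3)*(r + 4)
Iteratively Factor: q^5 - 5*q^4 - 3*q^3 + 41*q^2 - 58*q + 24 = (q - 2)*(q^4 - 3*q^3 - 9*q^2 + 23*q - 12) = (q - 2)*(q - 1)*(q^3 - 2*q^2 - 11*q + 12) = (q - 4)*(q - 2)*(q - 1)*(q^2 + 2*q - 3) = (q - 4)*(q - 2)*(q - 1)*(q + 3)*(q - 1)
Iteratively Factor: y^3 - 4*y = (y - 2)*(y^2 + 2*y) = y*(y - 2)*(y + 2)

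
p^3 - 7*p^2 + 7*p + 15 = (p - 5)*(p - 3)*(p + 1)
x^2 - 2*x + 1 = (x - 1)^2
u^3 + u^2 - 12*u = u*(u - 3)*(u + 4)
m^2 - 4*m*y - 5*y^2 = (m - 5*y)*(m + y)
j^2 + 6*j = j*(j + 6)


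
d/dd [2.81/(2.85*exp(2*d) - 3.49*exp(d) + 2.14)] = (9.8069 - 16.017*exp(d))*exp(d)/(2.85*exp(2*d) - 3.49*exp(d) + 2.14)^2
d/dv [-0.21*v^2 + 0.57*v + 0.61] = 0.57 - 0.42*v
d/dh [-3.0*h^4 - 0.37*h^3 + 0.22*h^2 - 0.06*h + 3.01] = -12.0*h^3 - 1.11*h^2 + 0.44*h - 0.06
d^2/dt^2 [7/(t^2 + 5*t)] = 14*(-t*(t + 5) + (2*t + 5)^2)/(t^3*(t + 5)^3)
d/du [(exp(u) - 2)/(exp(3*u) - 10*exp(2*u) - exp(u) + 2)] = ((exp(u) - 2)*(-3*exp(2*u) + 20*exp(u) + 1) + exp(3*u) - 10*exp(2*u) - exp(u) + 2)*exp(u)/(exp(3*u) - 10*exp(2*u) - exp(u) + 2)^2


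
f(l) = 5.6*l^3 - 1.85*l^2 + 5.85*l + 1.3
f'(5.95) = 578.60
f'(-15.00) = 3841.35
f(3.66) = 272.49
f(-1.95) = -58.67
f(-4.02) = -415.92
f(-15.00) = -19402.70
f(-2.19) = -79.20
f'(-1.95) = 76.95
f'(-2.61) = 129.95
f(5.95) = 1150.22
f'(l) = 16.8*l^2 - 3.7*l + 5.85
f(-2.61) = -126.14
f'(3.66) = 217.35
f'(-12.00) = 2469.45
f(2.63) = 105.76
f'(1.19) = 25.24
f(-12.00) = -10012.10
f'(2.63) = 112.32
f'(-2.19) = 94.53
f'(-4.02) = 292.22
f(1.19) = 15.08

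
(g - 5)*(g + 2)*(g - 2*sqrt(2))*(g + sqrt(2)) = g^4 - 3*g^3 - sqrt(2)*g^3 - 14*g^2 + 3*sqrt(2)*g^2 + 12*g + 10*sqrt(2)*g + 40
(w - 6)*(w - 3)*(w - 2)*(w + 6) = w^4 - 5*w^3 - 30*w^2 + 180*w - 216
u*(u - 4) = u^2 - 4*u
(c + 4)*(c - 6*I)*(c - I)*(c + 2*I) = c^4 + 4*c^3 - 5*I*c^3 + 8*c^2 - 20*I*c^2 + 32*c - 12*I*c - 48*I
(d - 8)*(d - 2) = d^2 - 10*d + 16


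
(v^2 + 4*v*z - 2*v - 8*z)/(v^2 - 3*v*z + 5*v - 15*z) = (v^2 + 4*v*z - 2*v - 8*z)/(v^2 - 3*v*z + 5*v - 15*z)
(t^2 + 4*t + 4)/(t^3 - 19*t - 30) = (t + 2)/(t^2 - 2*t - 15)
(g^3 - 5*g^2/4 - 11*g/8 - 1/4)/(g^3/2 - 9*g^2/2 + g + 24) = (8*g^3 - 10*g^2 - 11*g - 2)/(4*(g^3 - 9*g^2 + 2*g + 48))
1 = 1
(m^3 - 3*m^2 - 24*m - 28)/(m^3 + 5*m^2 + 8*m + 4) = (m - 7)/(m + 1)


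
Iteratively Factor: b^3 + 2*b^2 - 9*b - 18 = (b - 3)*(b^2 + 5*b + 6) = (b - 3)*(b + 2)*(b + 3)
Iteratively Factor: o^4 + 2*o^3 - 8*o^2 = (o)*(o^3 + 2*o^2 - 8*o) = o*(o - 2)*(o^2 + 4*o) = o*(o - 2)*(o + 4)*(o)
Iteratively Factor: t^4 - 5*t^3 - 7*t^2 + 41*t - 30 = (t - 5)*(t^3 - 7*t + 6) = (t - 5)*(t + 3)*(t^2 - 3*t + 2) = (t - 5)*(t - 1)*(t + 3)*(t - 2)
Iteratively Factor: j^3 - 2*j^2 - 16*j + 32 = (j - 2)*(j^2 - 16) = (j - 2)*(j + 4)*(j - 4)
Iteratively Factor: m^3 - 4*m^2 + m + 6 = (m - 2)*(m^2 - 2*m - 3) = (m - 3)*(m - 2)*(m + 1)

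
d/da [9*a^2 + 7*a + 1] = 18*a + 7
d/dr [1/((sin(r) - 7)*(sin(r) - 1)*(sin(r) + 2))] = 3*(4*sin(r) + cos(r)^2 + 2)*cos(r)/((sin(r) - 7)^2*(sin(r) - 1)^2*(sin(r) + 2)^2)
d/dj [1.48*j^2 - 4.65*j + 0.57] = 2.96*j - 4.65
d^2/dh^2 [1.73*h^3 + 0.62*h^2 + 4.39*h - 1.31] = 10.38*h + 1.24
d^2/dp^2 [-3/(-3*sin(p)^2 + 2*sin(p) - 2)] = 6*(-18*sin(p)^4 + 9*sin(p)^3 + 37*sin(p)^2 - 20*sin(p) - 2)/(3*sin(p)^2 - 2*sin(p) + 2)^3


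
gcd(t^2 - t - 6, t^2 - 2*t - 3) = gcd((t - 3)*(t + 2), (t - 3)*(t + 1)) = t - 3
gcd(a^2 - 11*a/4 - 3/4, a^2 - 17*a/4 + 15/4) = a - 3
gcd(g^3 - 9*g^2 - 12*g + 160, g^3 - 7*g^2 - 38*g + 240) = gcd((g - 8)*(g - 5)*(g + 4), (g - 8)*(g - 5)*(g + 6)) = g^2 - 13*g + 40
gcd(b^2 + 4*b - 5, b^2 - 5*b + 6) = 1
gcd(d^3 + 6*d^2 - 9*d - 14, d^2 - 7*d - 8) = d + 1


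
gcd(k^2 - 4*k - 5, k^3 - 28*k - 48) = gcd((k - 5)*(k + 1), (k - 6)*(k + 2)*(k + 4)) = 1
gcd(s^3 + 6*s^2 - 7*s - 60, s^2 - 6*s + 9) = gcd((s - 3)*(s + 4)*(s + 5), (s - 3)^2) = s - 3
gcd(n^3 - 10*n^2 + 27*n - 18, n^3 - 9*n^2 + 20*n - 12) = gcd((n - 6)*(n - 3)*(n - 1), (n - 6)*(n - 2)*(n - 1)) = n^2 - 7*n + 6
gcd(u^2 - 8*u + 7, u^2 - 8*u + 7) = u^2 - 8*u + 7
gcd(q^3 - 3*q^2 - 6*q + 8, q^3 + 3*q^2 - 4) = q^2 + q - 2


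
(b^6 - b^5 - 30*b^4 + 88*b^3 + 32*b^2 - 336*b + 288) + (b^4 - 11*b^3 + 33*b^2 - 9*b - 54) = b^6 - b^5 - 29*b^4 + 77*b^3 + 65*b^2 - 345*b + 234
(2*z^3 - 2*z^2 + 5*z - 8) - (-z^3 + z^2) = 3*z^3 - 3*z^2 + 5*z - 8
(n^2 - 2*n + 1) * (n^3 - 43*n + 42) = n^5 - 2*n^4 - 42*n^3 + 128*n^2 - 127*n + 42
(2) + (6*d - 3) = 6*d - 1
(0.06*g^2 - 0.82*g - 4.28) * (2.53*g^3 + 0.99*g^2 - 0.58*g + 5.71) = 0.1518*g^5 - 2.0152*g^4 - 11.675*g^3 - 3.419*g^2 - 2.1998*g - 24.4388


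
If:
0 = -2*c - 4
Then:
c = -2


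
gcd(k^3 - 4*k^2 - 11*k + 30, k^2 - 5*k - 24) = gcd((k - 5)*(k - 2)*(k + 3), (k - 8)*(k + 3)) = k + 3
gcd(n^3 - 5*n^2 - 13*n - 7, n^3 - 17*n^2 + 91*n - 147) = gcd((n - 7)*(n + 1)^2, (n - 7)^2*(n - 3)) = n - 7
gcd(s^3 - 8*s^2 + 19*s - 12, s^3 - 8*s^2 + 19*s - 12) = s^3 - 8*s^2 + 19*s - 12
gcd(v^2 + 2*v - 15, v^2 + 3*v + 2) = 1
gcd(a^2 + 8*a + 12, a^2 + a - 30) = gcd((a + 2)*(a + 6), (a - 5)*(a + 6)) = a + 6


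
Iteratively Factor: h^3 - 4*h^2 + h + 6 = (h - 2)*(h^2 - 2*h - 3) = (h - 2)*(h + 1)*(h - 3)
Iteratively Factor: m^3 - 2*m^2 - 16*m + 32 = (m - 4)*(m^2 + 2*m - 8) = (m - 4)*(m + 4)*(m - 2)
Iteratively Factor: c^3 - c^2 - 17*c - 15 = (c + 3)*(c^2 - 4*c - 5) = (c - 5)*(c + 3)*(c + 1)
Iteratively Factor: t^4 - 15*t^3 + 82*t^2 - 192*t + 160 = (t - 4)*(t^3 - 11*t^2 + 38*t - 40) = (t - 5)*(t - 4)*(t^2 - 6*t + 8) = (t - 5)*(t - 4)*(t - 2)*(t - 4)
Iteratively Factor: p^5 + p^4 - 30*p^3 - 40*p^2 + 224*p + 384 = (p - 4)*(p^4 + 5*p^3 - 10*p^2 - 80*p - 96) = (p - 4)^2*(p^3 + 9*p^2 + 26*p + 24) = (p - 4)^2*(p + 3)*(p^2 + 6*p + 8) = (p - 4)^2*(p + 3)*(p + 4)*(p + 2)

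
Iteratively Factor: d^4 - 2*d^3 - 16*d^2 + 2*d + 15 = (d + 1)*(d^3 - 3*d^2 - 13*d + 15) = (d - 1)*(d + 1)*(d^2 - 2*d - 15) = (d - 1)*(d + 1)*(d + 3)*(d - 5)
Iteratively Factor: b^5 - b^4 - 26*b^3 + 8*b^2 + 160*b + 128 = (b + 2)*(b^4 - 3*b^3 - 20*b^2 + 48*b + 64) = (b + 1)*(b + 2)*(b^3 - 4*b^2 - 16*b + 64) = (b - 4)*(b + 1)*(b + 2)*(b^2 - 16) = (b - 4)^2*(b + 1)*(b + 2)*(b + 4)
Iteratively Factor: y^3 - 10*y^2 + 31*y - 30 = (y - 3)*(y^2 - 7*y + 10) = (y - 3)*(y - 2)*(y - 5)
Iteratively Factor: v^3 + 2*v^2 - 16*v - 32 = (v - 4)*(v^2 + 6*v + 8) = (v - 4)*(v + 2)*(v + 4)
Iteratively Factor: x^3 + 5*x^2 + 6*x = (x + 2)*(x^2 + 3*x) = x*(x + 2)*(x + 3)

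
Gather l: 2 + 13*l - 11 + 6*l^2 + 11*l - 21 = 6*l^2 + 24*l - 30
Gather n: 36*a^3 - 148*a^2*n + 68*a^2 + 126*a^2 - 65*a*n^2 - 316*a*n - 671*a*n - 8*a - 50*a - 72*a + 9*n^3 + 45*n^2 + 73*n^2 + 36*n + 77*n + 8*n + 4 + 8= 36*a^3 + 194*a^2 - 130*a + 9*n^3 + n^2*(118 - 65*a) + n*(-148*a^2 - 987*a + 121) + 12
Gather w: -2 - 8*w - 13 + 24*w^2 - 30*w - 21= 24*w^2 - 38*w - 36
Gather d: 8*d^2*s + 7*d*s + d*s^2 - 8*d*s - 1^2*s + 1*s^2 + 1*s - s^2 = 8*d^2*s + d*(s^2 - s)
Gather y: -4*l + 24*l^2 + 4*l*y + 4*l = 24*l^2 + 4*l*y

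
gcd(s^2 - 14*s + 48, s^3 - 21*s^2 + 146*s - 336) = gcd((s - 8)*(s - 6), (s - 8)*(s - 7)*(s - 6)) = s^2 - 14*s + 48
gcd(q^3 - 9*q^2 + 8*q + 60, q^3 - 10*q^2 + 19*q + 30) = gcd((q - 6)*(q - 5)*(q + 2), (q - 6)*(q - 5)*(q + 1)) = q^2 - 11*q + 30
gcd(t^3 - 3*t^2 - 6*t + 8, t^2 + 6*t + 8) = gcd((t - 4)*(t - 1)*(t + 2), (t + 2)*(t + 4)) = t + 2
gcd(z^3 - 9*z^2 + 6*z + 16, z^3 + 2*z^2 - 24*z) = 1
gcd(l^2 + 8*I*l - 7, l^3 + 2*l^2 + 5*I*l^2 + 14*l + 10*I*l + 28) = l + 7*I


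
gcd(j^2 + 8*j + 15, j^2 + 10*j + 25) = j + 5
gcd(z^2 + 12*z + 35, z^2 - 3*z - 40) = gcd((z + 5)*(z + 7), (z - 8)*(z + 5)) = z + 5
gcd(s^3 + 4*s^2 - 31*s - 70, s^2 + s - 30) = s - 5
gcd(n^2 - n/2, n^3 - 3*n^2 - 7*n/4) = n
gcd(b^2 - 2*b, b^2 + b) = b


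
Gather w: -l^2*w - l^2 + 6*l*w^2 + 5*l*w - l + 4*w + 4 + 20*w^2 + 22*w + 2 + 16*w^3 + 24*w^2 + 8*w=-l^2 - l + 16*w^3 + w^2*(6*l + 44) + w*(-l^2 + 5*l + 34) + 6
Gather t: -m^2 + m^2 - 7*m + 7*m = 0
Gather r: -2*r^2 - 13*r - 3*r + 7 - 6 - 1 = -2*r^2 - 16*r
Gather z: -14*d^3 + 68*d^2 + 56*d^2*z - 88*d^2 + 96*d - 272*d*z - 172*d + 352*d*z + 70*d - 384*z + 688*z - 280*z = -14*d^3 - 20*d^2 - 6*d + z*(56*d^2 + 80*d + 24)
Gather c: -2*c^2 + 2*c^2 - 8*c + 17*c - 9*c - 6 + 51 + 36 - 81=0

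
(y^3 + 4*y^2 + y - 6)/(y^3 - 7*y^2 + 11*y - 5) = (y^2 + 5*y + 6)/(y^2 - 6*y + 5)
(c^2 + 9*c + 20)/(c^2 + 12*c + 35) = (c + 4)/(c + 7)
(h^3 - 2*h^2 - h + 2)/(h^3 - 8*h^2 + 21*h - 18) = (h^2 - 1)/(h^2 - 6*h + 9)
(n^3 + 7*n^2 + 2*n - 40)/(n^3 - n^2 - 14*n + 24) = (n + 5)/(n - 3)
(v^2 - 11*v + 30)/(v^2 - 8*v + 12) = (v - 5)/(v - 2)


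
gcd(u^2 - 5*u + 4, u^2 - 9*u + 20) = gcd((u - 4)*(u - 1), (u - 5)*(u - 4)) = u - 4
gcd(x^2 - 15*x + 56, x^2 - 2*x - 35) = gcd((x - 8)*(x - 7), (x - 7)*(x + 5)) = x - 7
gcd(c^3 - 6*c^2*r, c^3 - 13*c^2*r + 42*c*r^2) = -c^2 + 6*c*r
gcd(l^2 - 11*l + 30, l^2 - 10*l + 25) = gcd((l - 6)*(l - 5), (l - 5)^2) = l - 5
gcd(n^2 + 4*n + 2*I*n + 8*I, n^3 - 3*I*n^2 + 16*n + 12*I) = n + 2*I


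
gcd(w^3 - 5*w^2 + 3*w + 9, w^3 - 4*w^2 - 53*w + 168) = w - 3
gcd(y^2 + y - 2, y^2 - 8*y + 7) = y - 1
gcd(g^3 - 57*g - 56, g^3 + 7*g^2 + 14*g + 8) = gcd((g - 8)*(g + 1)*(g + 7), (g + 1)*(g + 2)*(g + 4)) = g + 1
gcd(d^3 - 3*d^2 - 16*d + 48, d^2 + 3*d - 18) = d - 3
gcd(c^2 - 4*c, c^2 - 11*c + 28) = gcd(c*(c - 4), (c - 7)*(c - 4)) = c - 4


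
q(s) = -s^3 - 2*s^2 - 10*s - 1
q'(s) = -3*s^2 - 4*s - 10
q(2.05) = -38.52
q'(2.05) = -30.81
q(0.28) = -3.98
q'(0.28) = -11.36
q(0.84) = -11.40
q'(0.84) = -15.48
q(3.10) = -81.01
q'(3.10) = -51.23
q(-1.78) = 16.10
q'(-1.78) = -12.39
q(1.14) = -16.48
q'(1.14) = -18.46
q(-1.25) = 10.33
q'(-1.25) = -9.69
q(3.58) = -108.32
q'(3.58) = -62.77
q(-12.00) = 1559.00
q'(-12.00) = -394.00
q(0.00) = -1.00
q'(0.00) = -10.00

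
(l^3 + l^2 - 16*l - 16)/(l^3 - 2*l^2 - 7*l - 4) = (l + 4)/(l + 1)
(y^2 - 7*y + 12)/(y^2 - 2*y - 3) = (y - 4)/(y + 1)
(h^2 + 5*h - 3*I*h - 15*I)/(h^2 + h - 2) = (h^2 + h*(5 - 3*I) - 15*I)/(h^2 + h - 2)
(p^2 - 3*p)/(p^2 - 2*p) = (p - 3)/(p - 2)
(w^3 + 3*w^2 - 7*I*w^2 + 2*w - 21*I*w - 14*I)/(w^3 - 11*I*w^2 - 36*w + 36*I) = (w^3 + w^2*(3 - 7*I) + w*(2 - 21*I) - 14*I)/(w^3 - 11*I*w^2 - 36*w + 36*I)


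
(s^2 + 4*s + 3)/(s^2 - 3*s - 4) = (s + 3)/(s - 4)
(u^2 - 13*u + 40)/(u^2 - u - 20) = (u - 8)/(u + 4)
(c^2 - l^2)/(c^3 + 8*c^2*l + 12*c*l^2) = (c^2 - l^2)/(c*(c^2 + 8*c*l + 12*l^2))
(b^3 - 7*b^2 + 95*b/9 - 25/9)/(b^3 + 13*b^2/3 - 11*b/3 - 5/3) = (9*b^3 - 63*b^2 + 95*b - 25)/(3*(3*b^3 + 13*b^2 - 11*b - 5))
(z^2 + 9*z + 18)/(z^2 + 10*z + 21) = (z + 6)/(z + 7)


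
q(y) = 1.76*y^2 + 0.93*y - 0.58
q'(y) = 3.52*y + 0.93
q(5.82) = 64.45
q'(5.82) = 21.42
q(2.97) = 17.71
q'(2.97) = 11.38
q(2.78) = 15.61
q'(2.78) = 10.72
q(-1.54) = 2.16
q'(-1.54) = -4.49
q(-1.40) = 1.57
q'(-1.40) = -4.00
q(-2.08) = 5.10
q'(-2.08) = -6.39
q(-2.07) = 5.04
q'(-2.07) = -6.36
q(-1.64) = 2.63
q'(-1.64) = -4.84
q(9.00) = 150.35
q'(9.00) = 32.61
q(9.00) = 150.35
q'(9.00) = 32.61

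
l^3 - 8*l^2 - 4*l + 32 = (l - 8)*(l - 2)*(l + 2)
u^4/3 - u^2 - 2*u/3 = u*(u/3 + 1/3)*(u - 2)*(u + 1)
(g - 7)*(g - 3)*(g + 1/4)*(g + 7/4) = g^4 - 8*g^3 + 23*g^2/16 + 301*g/8 + 147/16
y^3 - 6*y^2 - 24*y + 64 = (y - 8)*(y - 2)*(y + 4)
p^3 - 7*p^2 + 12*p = p*(p - 4)*(p - 3)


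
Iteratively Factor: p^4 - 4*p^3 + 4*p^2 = (p)*(p^3 - 4*p^2 + 4*p) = p*(p - 2)*(p^2 - 2*p) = p*(p - 2)^2*(p)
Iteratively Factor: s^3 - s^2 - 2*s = (s)*(s^2 - s - 2) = s*(s - 2)*(s + 1)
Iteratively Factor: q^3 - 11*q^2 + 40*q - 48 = (q - 3)*(q^2 - 8*q + 16) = (q - 4)*(q - 3)*(q - 4)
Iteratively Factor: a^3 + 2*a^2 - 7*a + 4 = (a + 4)*(a^2 - 2*a + 1) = (a - 1)*(a + 4)*(a - 1)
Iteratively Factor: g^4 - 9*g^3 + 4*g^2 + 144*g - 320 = (g - 4)*(g^3 - 5*g^2 - 16*g + 80) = (g - 4)^2*(g^2 - g - 20) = (g - 5)*(g - 4)^2*(g + 4)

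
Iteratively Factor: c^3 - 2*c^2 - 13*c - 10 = (c + 1)*(c^2 - 3*c - 10) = (c - 5)*(c + 1)*(c + 2)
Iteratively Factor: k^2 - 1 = (k - 1)*(k + 1)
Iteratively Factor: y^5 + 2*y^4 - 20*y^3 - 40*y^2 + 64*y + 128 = (y - 2)*(y^4 + 4*y^3 - 12*y^2 - 64*y - 64) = (y - 4)*(y - 2)*(y^3 + 8*y^2 + 20*y + 16) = (y - 4)*(y - 2)*(y + 2)*(y^2 + 6*y + 8) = (y - 4)*(y - 2)*(y + 2)^2*(y + 4)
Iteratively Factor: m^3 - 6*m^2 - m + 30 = (m + 2)*(m^2 - 8*m + 15) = (m - 3)*(m + 2)*(m - 5)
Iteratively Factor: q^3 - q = (q)*(q^2 - 1) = q*(q + 1)*(q - 1)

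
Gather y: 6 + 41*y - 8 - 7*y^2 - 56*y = -7*y^2 - 15*y - 2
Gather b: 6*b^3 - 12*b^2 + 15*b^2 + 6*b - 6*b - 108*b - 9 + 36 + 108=6*b^3 + 3*b^2 - 108*b + 135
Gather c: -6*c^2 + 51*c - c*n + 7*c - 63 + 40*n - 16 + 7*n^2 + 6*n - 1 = -6*c^2 + c*(58 - n) + 7*n^2 + 46*n - 80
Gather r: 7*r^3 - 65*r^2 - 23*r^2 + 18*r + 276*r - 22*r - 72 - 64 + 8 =7*r^3 - 88*r^2 + 272*r - 128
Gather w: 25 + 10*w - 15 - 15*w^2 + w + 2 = -15*w^2 + 11*w + 12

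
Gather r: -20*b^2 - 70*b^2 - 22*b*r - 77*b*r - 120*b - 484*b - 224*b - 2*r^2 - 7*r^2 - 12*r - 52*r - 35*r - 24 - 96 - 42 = -90*b^2 - 828*b - 9*r^2 + r*(-99*b - 99) - 162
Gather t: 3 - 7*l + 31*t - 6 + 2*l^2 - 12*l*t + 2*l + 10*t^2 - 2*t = 2*l^2 - 5*l + 10*t^2 + t*(29 - 12*l) - 3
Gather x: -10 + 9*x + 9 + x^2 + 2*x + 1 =x^2 + 11*x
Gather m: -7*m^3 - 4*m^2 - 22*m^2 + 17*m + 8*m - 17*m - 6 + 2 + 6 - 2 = -7*m^3 - 26*m^2 + 8*m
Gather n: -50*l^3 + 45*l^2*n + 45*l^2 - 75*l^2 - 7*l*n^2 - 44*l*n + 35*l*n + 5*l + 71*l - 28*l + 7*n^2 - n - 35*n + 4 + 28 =-50*l^3 - 30*l^2 + 48*l + n^2*(7 - 7*l) + n*(45*l^2 - 9*l - 36) + 32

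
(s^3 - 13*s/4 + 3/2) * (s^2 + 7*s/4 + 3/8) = s^5 + 7*s^4/4 - 23*s^3/8 - 67*s^2/16 + 45*s/32 + 9/16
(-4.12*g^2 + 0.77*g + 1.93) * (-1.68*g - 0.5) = 6.9216*g^3 + 0.7664*g^2 - 3.6274*g - 0.965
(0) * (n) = 0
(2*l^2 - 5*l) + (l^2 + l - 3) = 3*l^2 - 4*l - 3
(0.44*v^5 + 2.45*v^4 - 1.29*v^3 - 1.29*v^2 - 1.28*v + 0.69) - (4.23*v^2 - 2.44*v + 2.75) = 0.44*v^5 + 2.45*v^4 - 1.29*v^3 - 5.52*v^2 + 1.16*v - 2.06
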